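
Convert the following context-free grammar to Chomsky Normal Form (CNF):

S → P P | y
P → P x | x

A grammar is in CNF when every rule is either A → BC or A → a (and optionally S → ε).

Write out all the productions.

S → y; TX → x; P → x; S → P P; P → P TX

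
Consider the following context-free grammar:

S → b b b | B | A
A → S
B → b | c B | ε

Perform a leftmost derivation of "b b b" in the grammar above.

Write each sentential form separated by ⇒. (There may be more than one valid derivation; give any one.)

S ⇒ A ⇒ S ⇒ b b b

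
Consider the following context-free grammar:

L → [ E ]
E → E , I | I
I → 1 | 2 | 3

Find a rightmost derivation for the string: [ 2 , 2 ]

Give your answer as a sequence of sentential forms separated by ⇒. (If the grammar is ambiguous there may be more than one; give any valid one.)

L ⇒ [ E ] ⇒ [ E , I ] ⇒ [ E , 2 ] ⇒ [ I , 2 ] ⇒ [ 2 , 2 ]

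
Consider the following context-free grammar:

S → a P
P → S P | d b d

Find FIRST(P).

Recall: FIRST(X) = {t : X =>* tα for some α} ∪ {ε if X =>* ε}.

We compute FIRST(P) using the standard algorithm.
FIRST(P) = {a, d}
FIRST(S) = {a}
Therefore, FIRST(P) = {a, d}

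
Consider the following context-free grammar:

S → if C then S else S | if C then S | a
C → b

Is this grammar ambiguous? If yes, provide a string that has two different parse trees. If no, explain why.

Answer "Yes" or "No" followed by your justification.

Yes - the string 'if b then if b then if b then a else a else a' has two distinct leftmost derivations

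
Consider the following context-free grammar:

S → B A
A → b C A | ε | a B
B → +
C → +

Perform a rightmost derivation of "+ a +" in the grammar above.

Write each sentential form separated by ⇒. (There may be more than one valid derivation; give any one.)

S ⇒ B A ⇒ B a B ⇒ B a + ⇒ + a +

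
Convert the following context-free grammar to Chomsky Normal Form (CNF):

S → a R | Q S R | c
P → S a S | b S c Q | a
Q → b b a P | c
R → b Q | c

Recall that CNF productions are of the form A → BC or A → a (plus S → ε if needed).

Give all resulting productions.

TA → a; S → c; TB → b; TC → c; P → a; Q → c; R → c; S → TA R; S → Q X0; X0 → S R; P → S X1; X1 → TA S; P → TB X2; X2 → S X3; X3 → TC Q; Q → TB X4; X4 → TB X5; X5 → TA P; R → TB Q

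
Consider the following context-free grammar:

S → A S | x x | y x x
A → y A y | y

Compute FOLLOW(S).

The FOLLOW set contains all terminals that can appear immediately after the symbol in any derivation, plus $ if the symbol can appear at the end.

We compute FOLLOW(S) using the standard algorithm.
FOLLOW(S) starts with {$}.
FIRST(A) = {y}
FIRST(S) = {x, y}
FOLLOW(A) = {x, y}
FOLLOW(S) = {$}
Therefore, FOLLOW(S) = {$}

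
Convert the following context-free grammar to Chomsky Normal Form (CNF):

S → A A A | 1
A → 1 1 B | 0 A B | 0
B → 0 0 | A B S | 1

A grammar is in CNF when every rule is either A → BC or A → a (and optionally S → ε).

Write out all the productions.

S → 1; T1 → 1; T0 → 0; A → 0; B → 1; S → A X0; X0 → A A; A → T1 X1; X1 → T1 B; A → T0 X2; X2 → A B; B → T0 T0; B → A X3; X3 → B S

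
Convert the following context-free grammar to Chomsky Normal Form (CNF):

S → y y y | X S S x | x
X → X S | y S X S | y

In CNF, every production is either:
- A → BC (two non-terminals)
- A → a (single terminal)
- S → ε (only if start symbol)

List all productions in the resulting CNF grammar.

TY → y; TX → x; S → x; X → y; S → TY X0; X0 → TY TY; S → X X1; X1 → S X2; X2 → S TX; X → X S; X → TY X3; X3 → S X4; X4 → X S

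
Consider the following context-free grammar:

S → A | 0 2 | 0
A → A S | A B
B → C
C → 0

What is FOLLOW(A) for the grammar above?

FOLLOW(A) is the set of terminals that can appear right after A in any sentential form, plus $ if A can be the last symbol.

We compute FOLLOW(A) using the standard algorithm.
FOLLOW(S) starts with {$}.
FIRST(A) = {}
FIRST(B) = {0}
FIRST(C) = {0}
FIRST(S) = {0}
FOLLOW(A) = {$, 0}
FOLLOW(B) = {$, 0}
FOLLOW(C) = {$, 0}
FOLLOW(S) = {$, 0}
Therefore, FOLLOW(A) = {$, 0}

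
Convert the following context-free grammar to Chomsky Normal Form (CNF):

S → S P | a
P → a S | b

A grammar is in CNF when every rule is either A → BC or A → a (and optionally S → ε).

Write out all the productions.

S → a; TA → a; P → b; S → S P; P → TA S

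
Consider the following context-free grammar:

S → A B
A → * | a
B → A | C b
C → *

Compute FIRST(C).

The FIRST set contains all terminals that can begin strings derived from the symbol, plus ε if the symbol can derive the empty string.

We compute FIRST(C) using the standard algorithm.
FIRST(A) = {*, a}
FIRST(B) = {*, a}
FIRST(C) = {*}
FIRST(S) = {*, a}
Therefore, FIRST(C) = {*}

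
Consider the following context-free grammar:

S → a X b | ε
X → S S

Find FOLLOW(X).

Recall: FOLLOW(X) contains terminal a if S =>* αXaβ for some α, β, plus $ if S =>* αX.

We compute FOLLOW(X) using the standard algorithm.
FOLLOW(S) starts with {$}.
FIRST(S) = {a, ε}
FIRST(X) = {a, ε}
FOLLOW(S) = {$, a, b}
FOLLOW(X) = {b}
Therefore, FOLLOW(X) = {b}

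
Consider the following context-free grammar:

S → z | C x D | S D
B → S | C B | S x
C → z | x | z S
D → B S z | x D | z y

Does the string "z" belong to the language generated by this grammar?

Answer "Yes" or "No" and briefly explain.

Yes - a valid derivation exists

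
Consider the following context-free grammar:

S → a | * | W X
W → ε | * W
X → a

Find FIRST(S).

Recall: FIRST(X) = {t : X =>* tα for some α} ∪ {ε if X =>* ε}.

We compute FIRST(S) using the standard algorithm.
FIRST(S) = {*, a}
FIRST(W) = {*, ε}
FIRST(X) = {a}
Therefore, FIRST(S) = {*, a}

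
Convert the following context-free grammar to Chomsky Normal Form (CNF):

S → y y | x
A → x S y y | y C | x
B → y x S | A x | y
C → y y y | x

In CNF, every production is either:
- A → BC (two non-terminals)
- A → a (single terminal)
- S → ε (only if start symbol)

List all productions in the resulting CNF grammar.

TY → y; S → x; TX → x; A → x; B → y; C → x; S → TY TY; A → TX X0; X0 → S X1; X1 → TY TY; A → TY C; B → TY X2; X2 → TX S; B → A TX; C → TY X3; X3 → TY TY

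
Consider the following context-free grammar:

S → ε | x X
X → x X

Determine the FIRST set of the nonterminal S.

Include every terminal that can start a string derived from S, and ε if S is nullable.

We compute FIRST(S) using the standard algorithm.
FIRST(S) = {x, ε}
FIRST(X) = {x}
Therefore, FIRST(S) = {x, ε}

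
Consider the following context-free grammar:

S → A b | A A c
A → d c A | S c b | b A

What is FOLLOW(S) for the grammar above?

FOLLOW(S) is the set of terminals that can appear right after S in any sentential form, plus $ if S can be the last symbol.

We compute FOLLOW(S) using the standard algorithm.
FOLLOW(S) starts with {$}.
FIRST(A) = {b, d}
FIRST(S) = {b, d}
FOLLOW(A) = {b, c, d}
FOLLOW(S) = {$, c}
Therefore, FOLLOW(S) = {$, c}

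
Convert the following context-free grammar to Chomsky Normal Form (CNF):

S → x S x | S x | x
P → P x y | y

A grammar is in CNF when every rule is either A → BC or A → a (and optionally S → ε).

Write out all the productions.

TX → x; S → x; TY → y; P → y; S → TX X0; X0 → S TX; S → S TX; P → P X1; X1 → TX TY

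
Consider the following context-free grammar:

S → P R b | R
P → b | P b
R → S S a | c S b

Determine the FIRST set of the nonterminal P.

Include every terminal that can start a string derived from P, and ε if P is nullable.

We compute FIRST(P) using the standard algorithm.
FIRST(P) = {b}
FIRST(R) = {b, c}
FIRST(S) = {b, c}
Therefore, FIRST(P) = {b}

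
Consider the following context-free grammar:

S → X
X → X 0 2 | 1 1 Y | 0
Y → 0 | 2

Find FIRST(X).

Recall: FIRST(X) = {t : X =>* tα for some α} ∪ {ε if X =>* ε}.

We compute FIRST(X) using the standard algorithm.
FIRST(S) = {0, 1}
FIRST(X) = {0, 1}
FIRST(Y) = {0, 2}
Therefore, FIRST(X) = {0, 1}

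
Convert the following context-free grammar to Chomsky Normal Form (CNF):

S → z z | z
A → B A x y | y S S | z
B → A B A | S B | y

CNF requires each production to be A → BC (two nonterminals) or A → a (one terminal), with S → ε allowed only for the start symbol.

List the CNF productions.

TZ → z; S → z; TX → x; TY → y; A → z; B → y; S → TZ TZ; A → B X0; X0 → A X1; X1 → TX TY; A → TY X2; X2 → S S; B → A X3; X3 → B A; B → S B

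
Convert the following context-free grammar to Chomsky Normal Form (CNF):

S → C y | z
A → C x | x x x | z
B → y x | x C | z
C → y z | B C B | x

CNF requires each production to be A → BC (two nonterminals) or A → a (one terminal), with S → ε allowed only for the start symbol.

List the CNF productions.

TY → y; S → z; TX → x; A → z; B → z; TZ → z; C → x; S → C TY; A → C TX; A → TX X0; X0 → TX TX; B → TY TX; B → TX C; C → TY TZ; C → B X1; X1 → C B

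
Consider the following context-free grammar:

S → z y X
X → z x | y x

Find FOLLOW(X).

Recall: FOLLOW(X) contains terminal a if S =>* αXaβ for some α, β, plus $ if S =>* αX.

We compute FOLLOW(X) using the standard algorithm.
FOLLOW(S) starts with {$}.
FIRST(S) = {z}
FIRST(X) = {y, z}
FOLLOW(S) = {$}
FOLLOW(X) = {$}
Therefore, FOLLOW(X) = {$}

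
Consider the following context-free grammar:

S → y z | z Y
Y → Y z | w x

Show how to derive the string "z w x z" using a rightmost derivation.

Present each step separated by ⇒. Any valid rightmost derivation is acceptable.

S ⇒ z Y ⇒ z Y z ⇒ z w x z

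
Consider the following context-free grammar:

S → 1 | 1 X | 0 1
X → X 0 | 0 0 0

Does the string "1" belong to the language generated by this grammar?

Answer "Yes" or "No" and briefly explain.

Yes - a valid derivation exists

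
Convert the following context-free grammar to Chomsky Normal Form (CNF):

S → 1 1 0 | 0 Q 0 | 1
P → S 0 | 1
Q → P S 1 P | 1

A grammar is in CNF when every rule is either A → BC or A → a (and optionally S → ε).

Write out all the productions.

T1 → 1; T0 → 0; S → 1; P → 1; Q → 1; S → T1 X0; X0 → T1 T0; S → T0 X1; X1 → Q T0; P → S T0; Q → P X2; X2 → S X3; X3 → T1 P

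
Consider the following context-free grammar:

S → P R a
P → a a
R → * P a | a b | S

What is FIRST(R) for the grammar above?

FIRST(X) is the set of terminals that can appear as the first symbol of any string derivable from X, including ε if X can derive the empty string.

We compute FIRST(R) using the standard algorithm.
FIRST(P) = {a}
FIRST(R) = {*, a}
FIRST(S) = {a}
Therefore, FIRST(R) = {*, a}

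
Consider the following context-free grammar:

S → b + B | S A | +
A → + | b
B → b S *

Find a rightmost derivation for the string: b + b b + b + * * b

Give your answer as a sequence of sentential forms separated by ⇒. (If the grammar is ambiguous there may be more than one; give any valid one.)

S ⇒ S A ⇒ S b ⇒ b + B b ⇒ b + b S * b ⇒ b + b b + B * b ⇒ b + b b + b S * * b ⇒ b + b b + b + * * b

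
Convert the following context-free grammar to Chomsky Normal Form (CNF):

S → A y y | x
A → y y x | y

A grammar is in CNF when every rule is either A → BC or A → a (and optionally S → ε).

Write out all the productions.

TY → y; S → x; TX → x; A → y; S → A X0; X0 → TY TY; A → TY X1; X1 → TY TX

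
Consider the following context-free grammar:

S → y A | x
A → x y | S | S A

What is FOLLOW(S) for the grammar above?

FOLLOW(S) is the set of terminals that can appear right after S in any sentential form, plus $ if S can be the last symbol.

We compute FOLLOW(S) using the standard algorithm.
FOLLOW(S) starts with {$}.
FIRST(A) = {x, y}
FIRST(S) = {x, y}
FOLLOW(A) = {$, x, y}
FOLLOW(S) = {$, x, y}
Therefore, FOLLOW(S) = {$, x, y}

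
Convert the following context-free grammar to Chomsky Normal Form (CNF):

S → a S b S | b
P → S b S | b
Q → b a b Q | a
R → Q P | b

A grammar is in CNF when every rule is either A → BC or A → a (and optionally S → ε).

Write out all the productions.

TA → a; TB → b; S → b; P → b; Q → a; R → b; S → TA X0; X0 → S X1; X1 → TB S; P → S X2; X2 → TB S; Q → TB X3; X3 → TA X4; X4 → TB Q; R → Q P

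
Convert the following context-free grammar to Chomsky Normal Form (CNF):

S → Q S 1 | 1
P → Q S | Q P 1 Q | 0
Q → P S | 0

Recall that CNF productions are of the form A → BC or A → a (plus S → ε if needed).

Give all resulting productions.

T1 → 1; S → 1; P → 0; Q → 0; S → Q X0; X0 → S T1; P → Q S; P → Q X1; X1 → P X2; X2 → T1 Q; Q → P S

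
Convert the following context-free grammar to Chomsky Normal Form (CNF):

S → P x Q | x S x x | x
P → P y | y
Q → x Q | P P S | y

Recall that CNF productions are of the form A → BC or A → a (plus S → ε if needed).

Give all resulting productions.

TX → x; S → x; TY → y; P → y; Q → y; S → P X0; X0 → TX Q; S → TX X1; X1 → S X2; X2 → TX TX; P → P TY; Q → TX Q; Q → P X3; X3 → P S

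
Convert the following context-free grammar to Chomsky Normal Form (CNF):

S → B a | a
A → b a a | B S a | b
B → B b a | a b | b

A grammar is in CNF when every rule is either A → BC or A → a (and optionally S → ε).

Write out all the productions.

TA → a; S → a; TB → b; A → b; B → b; S → B TA; A → TB X0; X0 → TA TA; A → B X1; X1 → S TA; B → B X2; X2 → TB TA; B → TA TB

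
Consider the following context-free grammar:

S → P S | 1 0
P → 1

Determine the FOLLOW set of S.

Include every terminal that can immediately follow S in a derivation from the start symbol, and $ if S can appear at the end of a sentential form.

We compute FOLLOW(S) using the standard algorithm.
FOLLOW(S) starts with {$}.
FIRST(P) = {1}
FIRST(S) = {1}
FOLLOW(P) = {1}
FOLLOW(S) = {$}
Therefore, FOLLOW(S) = {$}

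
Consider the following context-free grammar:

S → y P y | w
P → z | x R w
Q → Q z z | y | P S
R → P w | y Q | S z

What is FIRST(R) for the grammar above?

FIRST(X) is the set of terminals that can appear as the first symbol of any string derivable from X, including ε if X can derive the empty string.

We compute FIRST(R) using the standard algorithm.
FIRST(P) = {x, z}
FIRST(Q) = {x, y, z}
FIRST(R) = {w, x, y, z}
FIRST(S) = {w, y}
Therefore, FIRST(R) = {w, x, y, z}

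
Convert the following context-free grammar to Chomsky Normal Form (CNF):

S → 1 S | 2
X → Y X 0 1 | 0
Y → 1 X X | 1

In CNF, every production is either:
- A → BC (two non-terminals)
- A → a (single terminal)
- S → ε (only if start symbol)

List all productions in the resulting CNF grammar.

T1 → 1; S → 2; T0 → 0; X → 0; Y → 1; S → T1 S; X → Y X0; X0 → X X1; X1 → T0 T1; Y → T1 X2; X2 → X X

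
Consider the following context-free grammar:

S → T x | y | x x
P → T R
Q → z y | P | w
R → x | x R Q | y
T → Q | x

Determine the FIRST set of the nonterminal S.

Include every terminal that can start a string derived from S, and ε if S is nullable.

We compute FIRST(S) using the standard algorithm.
FIRST(P) = {w, x, z}
FIRST(Q) = {w, x, z}
FIRST(R) = {x, y}
FIRST(S) = {w, x, y, z}
FIRST(T) = {w, x, z}
Therefore, FIRST(S) = {w, x, y, z}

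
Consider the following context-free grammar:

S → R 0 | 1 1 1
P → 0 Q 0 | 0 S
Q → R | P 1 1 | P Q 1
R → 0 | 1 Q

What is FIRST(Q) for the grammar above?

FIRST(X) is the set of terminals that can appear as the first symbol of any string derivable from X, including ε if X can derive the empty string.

We compute FIRST(Q) using the standard algorithm.
FIRST(P) = {0}
FIRST(Q) = {0, 1}
FIRST(R) = {0, 1}
FIRST(S) = {0, 1}
Therefore, FIRST(Q) = {0, 1}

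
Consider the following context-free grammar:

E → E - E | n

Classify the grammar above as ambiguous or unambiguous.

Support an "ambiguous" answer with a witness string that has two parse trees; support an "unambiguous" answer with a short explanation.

Ambiguous - the string 'n - n - n' has two distinct parse trees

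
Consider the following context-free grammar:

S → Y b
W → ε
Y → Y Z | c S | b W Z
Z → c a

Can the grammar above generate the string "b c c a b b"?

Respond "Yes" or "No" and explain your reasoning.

No - no valid derivation exists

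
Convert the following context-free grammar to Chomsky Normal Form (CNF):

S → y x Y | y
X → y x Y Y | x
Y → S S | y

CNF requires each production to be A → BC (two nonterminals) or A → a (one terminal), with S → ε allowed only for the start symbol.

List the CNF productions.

TY → y; TX → x; S → y; X → x; Y → y; S → TY X0; X0 → TX Y; X → TY X1; X1 → TX X2; X2 → Y Y; Y → S S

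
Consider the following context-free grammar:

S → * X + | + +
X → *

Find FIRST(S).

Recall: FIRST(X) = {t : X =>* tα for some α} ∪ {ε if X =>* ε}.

We compute FIRST(S) using the standard algorithm.
FIRST(S) = {*, +}
FIRST(X) = {*}
Therefore, FIRST(S) = {*, +}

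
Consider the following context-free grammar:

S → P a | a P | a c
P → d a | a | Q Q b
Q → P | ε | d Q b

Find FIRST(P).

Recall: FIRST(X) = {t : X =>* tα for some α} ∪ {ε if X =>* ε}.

We compute FIRST(P) using the standard algorithm.
FIRST(P) = {a, b, d}
FIRST(Q) = {a, b, d, ε}
FIRST(S) = {a, b, d}
Therefore, FIRST(P) = {a, b, d}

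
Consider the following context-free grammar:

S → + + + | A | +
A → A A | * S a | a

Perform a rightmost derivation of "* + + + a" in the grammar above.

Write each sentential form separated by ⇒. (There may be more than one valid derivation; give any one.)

S ⇒ A ⇒ * S a ⇒ * + + + a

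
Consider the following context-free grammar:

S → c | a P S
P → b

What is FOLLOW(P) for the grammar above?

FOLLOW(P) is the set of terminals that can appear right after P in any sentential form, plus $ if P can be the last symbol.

We compute FOLLOW(P) using the standard algorithm.
FOLLOW(S) starts with {$}.
FIRST(P) = {b}
FIRST(S) = {a, c}
FOLLOW(P) = {a, c}
FOLLOW(S) = {$}
Therefore, FOLLOW(P) = {a, c}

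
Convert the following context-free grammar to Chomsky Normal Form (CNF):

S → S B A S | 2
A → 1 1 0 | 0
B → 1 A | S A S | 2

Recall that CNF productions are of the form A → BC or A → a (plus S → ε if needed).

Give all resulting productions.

S → 2; T1 → 1; T0 → 0; A → 0; B → 2; S → S X0; X0 → B X1; X1 → A S; A → T1 X2; X2 → T1 T0; B → T1 A; B → S X3; X3 → A S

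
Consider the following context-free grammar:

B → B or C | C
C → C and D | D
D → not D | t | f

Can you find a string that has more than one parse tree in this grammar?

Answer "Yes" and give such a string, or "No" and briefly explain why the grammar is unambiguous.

No - the grammar is unambiguous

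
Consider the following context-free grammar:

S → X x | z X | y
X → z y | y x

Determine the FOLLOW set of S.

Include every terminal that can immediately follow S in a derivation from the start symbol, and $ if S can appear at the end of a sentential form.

We compute FOLLOW(S) using the standard algorithm.
FOLLOW(S) starts with {$}.
FIRST(S) = {y, z}
FIRST(X) = {y, z}
FOLLOW(S) = {$}
FOLLOW(X) = {$, x}
Therefore, FOLLOW(S) = {$}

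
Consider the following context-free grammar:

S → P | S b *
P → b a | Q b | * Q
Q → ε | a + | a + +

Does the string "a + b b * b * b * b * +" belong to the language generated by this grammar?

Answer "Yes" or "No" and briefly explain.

No - no valid derivation exists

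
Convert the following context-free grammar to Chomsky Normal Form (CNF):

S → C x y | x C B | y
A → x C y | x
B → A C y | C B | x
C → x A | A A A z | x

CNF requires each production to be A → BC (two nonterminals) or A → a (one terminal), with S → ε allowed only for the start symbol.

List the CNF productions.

TX → x; TY → y; S → y; A → x; B → x; TZ → z; C → x; S → C X0; X0 → TX TY; S → TX X1; X1 → C B; A → TX X2; X2 → C TY; B → A X3; X3 → C TY; B → C B; C → TX A; C → A X4; X4 → A X5; X5 → A TZ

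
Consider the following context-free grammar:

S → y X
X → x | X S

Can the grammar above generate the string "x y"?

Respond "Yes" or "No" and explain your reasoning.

No - no valid derivation exists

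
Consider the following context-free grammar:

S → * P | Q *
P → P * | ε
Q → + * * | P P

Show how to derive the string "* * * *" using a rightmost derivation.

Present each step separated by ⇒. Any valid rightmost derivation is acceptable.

S ⇒ * P ⇒ * P * ⇒ * P * * ⇒ * P * * * ⇒ * * * *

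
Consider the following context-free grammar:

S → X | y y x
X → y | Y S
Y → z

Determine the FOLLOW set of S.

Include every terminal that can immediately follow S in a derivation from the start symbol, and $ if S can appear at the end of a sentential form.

We compute FOLLOW(S) using the standard algorithm.
FOLLOW(S) starts with {$}.
FIRST(S) = {y, z}
FIRST(X) = {y, z}
FIRST(Y) = {z}
FOLLOW(S) = {$}
FOLLOW(X) = {$}
FOLLOW(Y) = {y, z}
Therefore, FOLLOW(S) = {$}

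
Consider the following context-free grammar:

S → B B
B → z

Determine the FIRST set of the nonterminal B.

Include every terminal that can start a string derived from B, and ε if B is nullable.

We compute FIRST(B) using the standard algorithm.
FIRST(B) = {z}
FIRST(S) = {z}
Therefore, FIRST(B) = {z}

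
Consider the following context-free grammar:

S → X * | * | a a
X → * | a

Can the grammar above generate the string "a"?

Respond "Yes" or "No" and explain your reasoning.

No - no valid derivation exists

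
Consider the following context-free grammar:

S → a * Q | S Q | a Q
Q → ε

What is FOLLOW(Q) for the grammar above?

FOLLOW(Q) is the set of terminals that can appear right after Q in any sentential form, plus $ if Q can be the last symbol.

We compute FOLLOW(Q) using the standard algorithm.
FOLLOW(S) starts with {$}.
FIRST(Q) = {ε}
FIRST(S) = {a}
FOLLOW(Q) = {$}
FOLLOW(S) = {$}
Therefore, FOLLOW(Q) = {$}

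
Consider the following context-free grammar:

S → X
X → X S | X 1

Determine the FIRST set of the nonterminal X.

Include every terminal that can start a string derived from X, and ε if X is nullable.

We compute FIRST(X) using the standard algorithm.
FIRST(S) = {}
FIRST(X) = {}
Therefore, FIRST(X) = {}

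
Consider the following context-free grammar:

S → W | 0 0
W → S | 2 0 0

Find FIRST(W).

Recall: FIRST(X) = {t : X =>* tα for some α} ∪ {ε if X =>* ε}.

We compute FIRST(W) using the standard algorithm.
FIRST(S) = {0, 2}
FIRST(W) = {0, 2}
Therefore, FIRST(W) = {0, 2}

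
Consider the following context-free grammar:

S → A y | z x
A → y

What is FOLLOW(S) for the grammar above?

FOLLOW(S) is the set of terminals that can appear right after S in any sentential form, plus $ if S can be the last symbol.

We compute FOLLOW(S) using the standard algorithm.
FOLLOW(S) starts with {$}.
FIRST(A) = {y}
FIRST(S) = {y, z}
FOLLOW(A) = {y}
FOLLOW(S) = {$}
Therefore, FOLLOW(S) = {$}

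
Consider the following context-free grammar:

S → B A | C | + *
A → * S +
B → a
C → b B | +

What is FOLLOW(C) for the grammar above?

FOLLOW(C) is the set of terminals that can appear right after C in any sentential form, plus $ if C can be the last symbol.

We compute FOLLOW(C) using the standard algorithm.
FOLLOW(S) starts with {$}.
FIRST(A) = {*}
FIRST(B) = {a}
FIRST(C) = {+, b}
FIRST(S) = {+, a, b}
FOLLOW(A) = {$, +}
FOLLOW(B) = {$, *, +}
FOLLOW(C) = {$, +}
FOLLOW(S) = {$, +}
Therefore, FOLLOW(C) = {$, +}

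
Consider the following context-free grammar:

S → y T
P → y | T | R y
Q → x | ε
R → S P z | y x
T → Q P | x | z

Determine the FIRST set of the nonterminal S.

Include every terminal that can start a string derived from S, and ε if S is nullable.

We compute FIRST(S) using the standard algorithm.
FIRST(P) = {x, y, z}
FIRST(Q) = {x, ε}
FIRST(R) = {y}
FIRST(S) = {y}
FIRST(T) = {x, y, z}
Therefore, FIRST(S) = {y}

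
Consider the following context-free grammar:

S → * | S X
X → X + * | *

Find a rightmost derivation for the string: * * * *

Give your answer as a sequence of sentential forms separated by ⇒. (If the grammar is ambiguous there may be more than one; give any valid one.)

S ⇒ S X ⇒ S * ⇒ S X * ⇒ S * * ⇒ S X * * ⇒ S * * * ⇒ * * * *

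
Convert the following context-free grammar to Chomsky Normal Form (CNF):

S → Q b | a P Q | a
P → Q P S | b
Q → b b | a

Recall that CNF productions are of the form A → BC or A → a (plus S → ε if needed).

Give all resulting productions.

TB → b; TA → a; S → a; P → b; Q → a; S → Q TB; S → TA X0; X0 → P Q; P → Q X1; X1 → P S; Q → TB TB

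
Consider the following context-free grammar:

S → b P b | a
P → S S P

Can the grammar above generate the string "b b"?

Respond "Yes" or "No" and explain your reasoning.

No - no valid derivation exists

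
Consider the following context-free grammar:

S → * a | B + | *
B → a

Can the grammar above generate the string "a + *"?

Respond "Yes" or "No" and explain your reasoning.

No - no valid derivation exists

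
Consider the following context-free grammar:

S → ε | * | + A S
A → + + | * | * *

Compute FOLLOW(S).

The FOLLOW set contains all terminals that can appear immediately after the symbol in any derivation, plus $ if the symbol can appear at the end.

We compute FOLLOW(S) using the standard algorithm.
FOLLOW(S) starts with {$}.
FIRST(A) = {*, +}
FIRST(S) = {*, +, ε}
FOLLOW(A) = {$, *, +}
FOLLOW(S) = {$}
Therefore, FOLLOW(S) = {$}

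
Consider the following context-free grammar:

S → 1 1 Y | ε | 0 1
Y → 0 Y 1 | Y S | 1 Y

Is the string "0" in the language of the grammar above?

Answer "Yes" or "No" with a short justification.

No - no valid derivation exists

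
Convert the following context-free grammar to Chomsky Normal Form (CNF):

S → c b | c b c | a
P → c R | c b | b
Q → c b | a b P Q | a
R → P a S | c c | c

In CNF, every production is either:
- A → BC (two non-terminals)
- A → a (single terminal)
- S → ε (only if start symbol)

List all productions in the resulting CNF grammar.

TC → c; TB → b; S → a; P → b; TA → a; Q → a; R → c; S → TC TB; S → TC X0; X0 → TB TC; P → TC R; P → TC TB; Q → TC TB; Q → TA X1; X1 → TB X2; X2 → P Q; R → P X3; X3 → TA S; R → TC TC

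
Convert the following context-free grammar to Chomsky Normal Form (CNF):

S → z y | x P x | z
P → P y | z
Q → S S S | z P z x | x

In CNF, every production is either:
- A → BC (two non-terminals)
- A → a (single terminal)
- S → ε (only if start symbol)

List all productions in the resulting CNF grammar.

TZ → z; TY → y; TX → x; S → z; P → z; Q → x; S → TZ TY; S → TX X0; X0 → P TX; P → P TY; Q → S X1; X1 → S S; Q → TZ X2; X2 → P X3; X3 → TZ TX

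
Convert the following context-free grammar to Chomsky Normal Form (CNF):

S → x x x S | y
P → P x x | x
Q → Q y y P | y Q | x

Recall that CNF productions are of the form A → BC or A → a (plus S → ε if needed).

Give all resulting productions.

TX → x; S → y; P → x; TY → y; Q → x; S → TX X0; X0 → TX X1; X1 → TX S; P → P X2; X2 → TX TX; Q → Q X3; X3 → TY X4; X4 → TY P; Q → TY Q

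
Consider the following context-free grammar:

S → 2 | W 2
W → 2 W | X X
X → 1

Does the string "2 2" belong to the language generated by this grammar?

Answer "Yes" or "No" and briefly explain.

No - no valid derivation exists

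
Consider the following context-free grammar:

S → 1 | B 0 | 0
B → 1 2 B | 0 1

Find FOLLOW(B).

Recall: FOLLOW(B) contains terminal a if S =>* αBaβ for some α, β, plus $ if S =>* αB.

We compute FOLLOW(B) using the standard algorithm.
FOLLOW(S) starts with {$}.
FIRST(B) = {0, 1}
FIRST(S) = {0, 1}
FOLLOW(B) = {0}
FOLLOW(S) = {$}
Therefore, FOLLOW(B) = {0}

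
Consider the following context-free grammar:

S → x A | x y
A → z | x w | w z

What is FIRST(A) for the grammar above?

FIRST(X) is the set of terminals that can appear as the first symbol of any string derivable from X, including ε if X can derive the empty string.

We compute FIRST(A) using the standard algorithm.
FIRST(A) = {w, x, z}
FIRST(S) = {x}
Therefore, FIRST(A) = {w, x, z}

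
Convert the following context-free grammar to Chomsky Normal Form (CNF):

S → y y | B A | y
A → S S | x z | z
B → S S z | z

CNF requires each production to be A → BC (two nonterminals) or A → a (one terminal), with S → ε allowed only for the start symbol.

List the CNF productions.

TY → y; S → y; TX → x; TZ → z; A → z; B → z; S → TY TY; S → B A; A → S S; A → TX TZ; B → S X0; X0 → S TZ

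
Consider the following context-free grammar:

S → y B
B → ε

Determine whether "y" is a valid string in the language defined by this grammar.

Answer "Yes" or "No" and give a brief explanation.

Yes - a valid derivation exists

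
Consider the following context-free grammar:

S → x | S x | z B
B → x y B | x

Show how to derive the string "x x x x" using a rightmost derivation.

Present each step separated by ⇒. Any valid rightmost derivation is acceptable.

S ⇒ S x ⇒ S x x ⇒ S x x x ⇒ x x x x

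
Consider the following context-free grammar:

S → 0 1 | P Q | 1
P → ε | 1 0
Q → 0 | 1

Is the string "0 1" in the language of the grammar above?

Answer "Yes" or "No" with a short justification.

Yes - a valid derivation exists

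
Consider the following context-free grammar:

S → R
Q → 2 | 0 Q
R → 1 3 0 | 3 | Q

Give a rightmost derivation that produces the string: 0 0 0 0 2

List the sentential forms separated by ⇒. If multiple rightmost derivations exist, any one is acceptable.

S ⇒ R ⇒ Q ⇒ 0 Q ⇒ 0 0 Q ⇒ 0 0 0 Q ⇒ 0 0 0 0 Q ⇒ 0 0 0 0 2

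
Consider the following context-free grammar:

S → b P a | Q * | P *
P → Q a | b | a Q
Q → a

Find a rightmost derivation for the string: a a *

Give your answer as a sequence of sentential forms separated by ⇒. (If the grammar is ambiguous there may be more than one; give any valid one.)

S ⇒ P * ⇒ Q a * ⇒ a a *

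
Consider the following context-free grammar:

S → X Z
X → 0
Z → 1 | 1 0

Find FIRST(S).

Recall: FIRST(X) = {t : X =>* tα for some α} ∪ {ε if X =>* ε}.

We compute FIRST(S) using the standard algorithm.
FIRST(S) = {0}
FIRST(X) = {0}
FIRST(Z) = {1}
Therefore, FIRST(S) = {0}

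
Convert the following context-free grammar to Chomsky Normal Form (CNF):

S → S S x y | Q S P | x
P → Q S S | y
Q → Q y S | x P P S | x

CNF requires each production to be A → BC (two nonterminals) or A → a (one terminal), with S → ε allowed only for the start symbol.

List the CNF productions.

TX → x; TY → y; S → x; P → y; Q → x; S → S X0; X0 → S X1; X1 → TX TY; S → Q X2; X2 → S P; P → Q X3; X3 → S S; Q → Q X4; X4 → TY S; Q → TX X5; X5 → P X6; X6 → P S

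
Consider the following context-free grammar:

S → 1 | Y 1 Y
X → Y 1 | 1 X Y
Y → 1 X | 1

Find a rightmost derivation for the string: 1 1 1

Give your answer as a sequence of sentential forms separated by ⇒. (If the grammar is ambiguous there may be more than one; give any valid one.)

S ⇒ Y 1 Y ⇒ Y 1 1 ⇒ 1 1 1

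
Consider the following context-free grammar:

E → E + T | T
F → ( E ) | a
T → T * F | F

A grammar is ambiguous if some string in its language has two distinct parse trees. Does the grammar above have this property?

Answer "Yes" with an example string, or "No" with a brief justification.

No - the grammar is unambiguous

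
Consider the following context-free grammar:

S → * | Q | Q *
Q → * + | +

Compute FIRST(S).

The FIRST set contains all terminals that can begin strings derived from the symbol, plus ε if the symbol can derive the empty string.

We compute FIRST(S) using the standard algorithm.
FIRST(Q) = {*, +}
FIRST(S) = {*, +}
Therefore, FIRST(S) = {*, +}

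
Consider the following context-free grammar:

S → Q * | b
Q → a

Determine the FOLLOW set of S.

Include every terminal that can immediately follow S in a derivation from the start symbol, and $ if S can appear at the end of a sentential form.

We compute FOLLOW(S) using the standard algorithm.
FOLLOW(S) starts with {$}.
FIRST(Q) = {a}
FIRST(S) = {a, b}
FOLLOW(Q) = {*}
FOLLOW(S) = {$}
Therefore, FOLLOW(S) = {$}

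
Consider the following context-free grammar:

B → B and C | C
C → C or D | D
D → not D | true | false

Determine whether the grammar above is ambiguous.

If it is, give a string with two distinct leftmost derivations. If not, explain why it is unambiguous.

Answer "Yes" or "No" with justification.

No - the grammar is unambiguous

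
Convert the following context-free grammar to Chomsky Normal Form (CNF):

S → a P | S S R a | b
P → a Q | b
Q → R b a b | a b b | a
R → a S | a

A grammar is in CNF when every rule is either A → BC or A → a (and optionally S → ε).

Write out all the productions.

TA → a; S → b; P → b; TB → b; Q → a; R → a; S → TA P; S → S X0; X0 → S X1; X1 → R TA; P → TA Q; Q → R X2; X2 → TB X3; X3 → TA TB; Q → TA X4; X4 → TB TB; R → TA S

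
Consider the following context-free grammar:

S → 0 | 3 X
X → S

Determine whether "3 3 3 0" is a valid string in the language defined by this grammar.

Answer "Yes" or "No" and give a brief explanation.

Yes - a valid derivation exists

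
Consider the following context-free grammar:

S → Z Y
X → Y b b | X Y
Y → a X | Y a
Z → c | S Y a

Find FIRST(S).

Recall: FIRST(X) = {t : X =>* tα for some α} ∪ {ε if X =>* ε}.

We compute FIRST(S) using the standard algorithm.
FIRST(S) = {c}
FIRST(X) = {a}
FIRST(Y) = {a}
FIRST(Z) = {c}
Therefore, FIRST(S) = {c}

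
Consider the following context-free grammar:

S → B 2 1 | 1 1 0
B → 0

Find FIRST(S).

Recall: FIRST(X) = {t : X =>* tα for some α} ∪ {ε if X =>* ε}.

We compute FIRST(S) using the standard algorithm.
FIRST(B) = {0}
FIRST(S) = {0, 1}
Therefore, FIRST(S) = {0, 1}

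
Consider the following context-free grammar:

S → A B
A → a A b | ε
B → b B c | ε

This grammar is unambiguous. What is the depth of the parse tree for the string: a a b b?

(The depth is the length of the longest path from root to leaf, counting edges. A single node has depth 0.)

4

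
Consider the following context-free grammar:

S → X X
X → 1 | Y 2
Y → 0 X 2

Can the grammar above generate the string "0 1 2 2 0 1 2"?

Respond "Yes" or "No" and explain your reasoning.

No - no valid derivation exists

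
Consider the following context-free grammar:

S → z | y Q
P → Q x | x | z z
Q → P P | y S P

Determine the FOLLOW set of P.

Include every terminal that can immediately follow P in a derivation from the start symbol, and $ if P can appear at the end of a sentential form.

We compute FOLLOW(P) using the standard algorithm.
FOLLOW(S) starts with {$}.
FIRST(P) = {x, y, z}
FIRST(Q) = {x, y, z}
FIRST(S) = {y, z}
FOLLOW(P) = {$, x, y, z}
FOLLOW(Q) = {$, x, y, z}
FOLLOW(S) = {$, x, y, z}
Therefore, FOLLOW(P) = {$, x, y, z}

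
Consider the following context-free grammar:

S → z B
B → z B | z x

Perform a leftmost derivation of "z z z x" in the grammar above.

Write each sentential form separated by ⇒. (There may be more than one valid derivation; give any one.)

S ⇒ z B ⇒ z z B ⇒ z z z x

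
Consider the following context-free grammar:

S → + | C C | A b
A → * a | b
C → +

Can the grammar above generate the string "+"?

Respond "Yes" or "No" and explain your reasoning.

Yes - a valid derivation exists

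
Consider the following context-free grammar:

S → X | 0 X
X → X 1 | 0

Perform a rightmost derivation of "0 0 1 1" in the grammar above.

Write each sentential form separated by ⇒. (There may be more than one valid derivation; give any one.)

S ⇒ 0 X ⇒ 0 X 1 ⇒ 0 X 1 1 ⇒ 0 0 1 1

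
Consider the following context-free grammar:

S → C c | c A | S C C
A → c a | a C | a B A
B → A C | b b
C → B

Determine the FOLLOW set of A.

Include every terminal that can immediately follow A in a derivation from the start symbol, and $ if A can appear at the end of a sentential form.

We compute FOLLOW(A) using the standard algorithm.
FOLLOW(S) starts with {$}.
FIRST(A) = {a, c}
FIRST(B) = {a, b, c}
FIRST(C) = {a, b, c}
FIRST(S) = {a, b, c}
FOLLOW(A) = {$, a, b, c}
FOLLOW(B) = {$, a, b, c}
FOLLOW(C) = {$, a, b, c}
FOLLOW(S) = {$, a, b, c}
Therefore, FOLLOW(A) = {$, a, b, c}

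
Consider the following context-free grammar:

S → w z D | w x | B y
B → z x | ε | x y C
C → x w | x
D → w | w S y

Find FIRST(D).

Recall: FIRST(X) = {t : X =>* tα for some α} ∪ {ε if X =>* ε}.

We compute FIRST(D) using the standard algorithm.
FIRST(B) = {x, z, ε}
FIRST(C) = {x}
FIRST(D) = {w}
FIRST(S) = {w, x, y, z}
Therefore, FIRST(D) = {w}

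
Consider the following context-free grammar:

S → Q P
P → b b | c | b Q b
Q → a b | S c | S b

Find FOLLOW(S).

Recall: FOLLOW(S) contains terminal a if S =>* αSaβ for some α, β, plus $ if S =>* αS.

We compute FOLLOW(S) using the standard algorithm.
FOLLOW(S) starts with {$}.
FIRST(P) = {b, c}
FIRST(Q) = {a}
FIRST(S) = {a}
FOLLOW(P) = {$, b, c}
FOLLOW(Q) = {b, c}
FOLLOW(S) = {$, b, c}
Therefore, FOLLOW(S) = {$, b, c}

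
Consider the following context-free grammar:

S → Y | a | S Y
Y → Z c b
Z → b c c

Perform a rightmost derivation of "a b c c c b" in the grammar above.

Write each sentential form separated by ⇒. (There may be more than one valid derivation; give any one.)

S ⇒ S Y ⇒ S Z c b ⇒ S b c c c b ⇒ a b c c c b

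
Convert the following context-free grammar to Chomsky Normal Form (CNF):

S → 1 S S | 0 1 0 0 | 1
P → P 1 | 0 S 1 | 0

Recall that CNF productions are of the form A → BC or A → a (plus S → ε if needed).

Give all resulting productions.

T1 → 1; T0 → 0; S → 1; P → 0; S → T1 X0; X0 → S S; S → T0 X1; X1 → T1 X2; X2 → T0 T0; P → P T1; P → T0 X3; X3 → S T1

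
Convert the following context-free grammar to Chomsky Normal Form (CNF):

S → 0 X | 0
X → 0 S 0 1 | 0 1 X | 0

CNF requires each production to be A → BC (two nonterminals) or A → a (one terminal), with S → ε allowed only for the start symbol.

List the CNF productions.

T0 → 0; S → 0; T1 → 1; X → 0; S → T0 X; X → T0 X0; X0 → S X1; X1 → T0 T1; X → T0 X2; X2 → T1 X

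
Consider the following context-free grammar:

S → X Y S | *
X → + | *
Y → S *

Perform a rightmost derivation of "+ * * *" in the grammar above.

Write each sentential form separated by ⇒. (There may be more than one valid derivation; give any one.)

S ⇒ X Y S ⇒ X Y * ⇒ X S * * ⇒ X * * * ⇒ + * * *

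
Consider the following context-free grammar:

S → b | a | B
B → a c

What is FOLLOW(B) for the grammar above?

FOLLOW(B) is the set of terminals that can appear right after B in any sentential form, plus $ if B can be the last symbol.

We compute FOLLOW(B) using the standard algorithm.
FOLLOW(S) starts with {$}.
FIRST(B) = {a}
FIRST(S) = {a, b}
FOLLOW(B) = {$}
FOLLOW(S) = {$}
Therefore, FOLLOW(B) = {$}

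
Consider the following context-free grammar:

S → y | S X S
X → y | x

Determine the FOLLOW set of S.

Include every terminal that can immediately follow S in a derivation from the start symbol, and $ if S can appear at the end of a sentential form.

We compute FOLLOW(S) using the standard algorithm.
FOLLOW(S) starts with {$}.
FIRST(S) = {y}
FIRST(X) = {x, y}
FOLLOW(S) = {$, x, y}
FOLLOW(X) = {y}
Therefore, FOLLOW(S) = {$, x, y}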